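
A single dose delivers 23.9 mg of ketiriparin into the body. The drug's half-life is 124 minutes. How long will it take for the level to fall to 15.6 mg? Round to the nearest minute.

Fraction remaining = 15.6/23.9 ≈ 0.65272.
n = log₂(23.9/15.6) = ln(1.5321)/ln 2 ≈ 0.61546 half-lives.
t = n × t½ = 0.61546 × 124 ≈ 76.318 minutes.

76 minutes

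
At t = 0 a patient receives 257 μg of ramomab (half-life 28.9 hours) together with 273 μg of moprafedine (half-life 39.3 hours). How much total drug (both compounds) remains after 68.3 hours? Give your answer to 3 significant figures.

ramomab: 257 × (1/2)^(68.3/28.9) = 257 × (1/2)^2.3633 ≈ 49.946 μg.
moprafedine: 273 × (1/2)^(68.3/39.3) = 273 × (1/2)^1.7379 ≈ 81.846 μg.
Total = 49.946 + 81.846 ≈ 131.79 μg.

132 μg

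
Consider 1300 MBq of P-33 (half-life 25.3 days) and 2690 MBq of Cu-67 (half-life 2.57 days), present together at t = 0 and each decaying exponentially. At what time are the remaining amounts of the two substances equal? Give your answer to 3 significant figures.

Set 1300·(1/2)^(t/25.3) = 2690·(1/2)^(t/2.57).
Taking log₂: log₂(1300/2690) = t·(1/25.3 − 1/2.57).
log₂(0.48327) = -1.0491; 1/25.3 − 1/2.57 = -0.34958.
t = -1.0491 / -0.34958 ≈ 3.001 days.

3.00 days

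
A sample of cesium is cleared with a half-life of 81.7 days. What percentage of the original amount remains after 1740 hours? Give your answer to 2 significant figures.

54%

1740 hours = 72.5 days.
n = 72.5/81.7 ≈ 0.88739 half-lives.
Fraction remaining = (1/2)^0.88739 ≈ 0.54059, i.e. 54.059%.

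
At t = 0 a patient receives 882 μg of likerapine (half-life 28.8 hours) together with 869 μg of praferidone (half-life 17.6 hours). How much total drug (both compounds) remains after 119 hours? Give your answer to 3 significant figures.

58.3 μg

likerapine: 882 × (1/2)^(119/28.8) = 882 × (1/2)^4.1319 ≈ 50.307 μg.
praferidone: 869 × (1/2)^(119/17.6) = 869 × (1/2)^6.7614 ≈ 8.0103 μg.
Total = 50.307 + 8.0103 ≈ 58.317 μg.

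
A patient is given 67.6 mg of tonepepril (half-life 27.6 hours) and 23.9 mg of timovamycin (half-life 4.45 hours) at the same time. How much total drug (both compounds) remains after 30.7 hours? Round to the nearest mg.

tonepepril: 67.6 × (1/2)^(30.7/27.6) = 67.6 × (1/2)^1.1123 ≈ 31.268 mg.
timovamycin: 23.9 × (1/2)^(30.7/4.45) = 23.9 × (1/2)^6.8989 ≈ 0.20028 mg.
Total = 31.268 + 0.20028 ≈ 31.469 mg.

31 mg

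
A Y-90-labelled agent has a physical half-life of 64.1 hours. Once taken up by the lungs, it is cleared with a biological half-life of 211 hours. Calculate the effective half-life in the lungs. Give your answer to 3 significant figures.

49.2 hours

1/t_eff = 1/t_phys + 1/t_biol = 1/64.1 + 1/211 = 0.02034 per hour.
t_eff = 64.1 × 211 / (64.1 + 211) ≈ 49.164 hours.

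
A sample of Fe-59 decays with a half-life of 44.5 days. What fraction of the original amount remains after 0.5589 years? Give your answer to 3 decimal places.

0.5589 years = 203.998 days.
n = 203.998/44.5 ≈ 4.5842 half-lives.
Fraction remaining = (1/2)^4.5842 ≈ 0.041688.

0.042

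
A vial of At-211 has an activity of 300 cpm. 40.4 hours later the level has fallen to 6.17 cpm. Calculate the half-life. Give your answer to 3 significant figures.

7.21 hours

A/A₀ = 6.17/300 ≈ 0.020567.
n = log₂(48.622) ≈ 5.6035 half-lives elapsed in 40.4 hours.
t½ = 40.4/5.6035 ≈ 7.2097 hours.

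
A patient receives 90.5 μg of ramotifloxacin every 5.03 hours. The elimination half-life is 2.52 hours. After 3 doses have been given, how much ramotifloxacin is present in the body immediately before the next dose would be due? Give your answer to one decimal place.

29.8 μg

The 3 doses were given 15.09, 10.06, 5.03 hours ago.
Total = 90.5·(1/2)^(15.09/2.52) + 90.5·(1/2)^(10.06/2.52) + 90.5·(1/2)^(5.03/2.52)
      = 1.4258 + 5.6875 + 22.687 ≈ 29.801 μg.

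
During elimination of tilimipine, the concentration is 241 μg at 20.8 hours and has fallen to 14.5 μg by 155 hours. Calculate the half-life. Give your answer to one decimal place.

33.1 hours

Over Δt = 155 − 20.8 = 134.2 hours, the level fell by a factor of 241/14.5 ≈ 16.621.
n = log₂(16.621) ≈ 4.0549 half-lives, so t½ = 134.2/4.0549 ≈ 33.096 hours.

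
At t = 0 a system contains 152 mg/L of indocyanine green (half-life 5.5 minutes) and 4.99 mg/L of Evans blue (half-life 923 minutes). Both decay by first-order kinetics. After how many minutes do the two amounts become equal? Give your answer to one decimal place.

27.3 minutes

Set 152·(1/2)^(t/5.5) = 4.99·(1/2)^(t/923).
Taking log₂: log₂(152/4.99) = t·(1/5.5 − 1/923).
log₂(30.461) = 4.9289; 1/5.5 − 1/923 = 0.18073.
t = 4.9289 / 0.18073 ≈ 27.271 minutes.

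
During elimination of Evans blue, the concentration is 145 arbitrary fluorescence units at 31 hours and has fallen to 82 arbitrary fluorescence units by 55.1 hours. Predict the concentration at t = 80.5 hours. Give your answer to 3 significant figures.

45.0 arbitrary fluorescence units

Over Δt = 55.1 − 31 = 24.1 hours, the level fell by a factor of 145/82 ≈ 1.7683.
n = log₂(1.7683) ≈ 0.82236 half-lives, so t½ = 24.1/0.82236 ≈ 29.306 hours.
From t = 55.1 to t = 80.5: 82 × (1/2)^((80.5−55.1)/29.306) ≈ 44.968 arbitrary fluorescence units.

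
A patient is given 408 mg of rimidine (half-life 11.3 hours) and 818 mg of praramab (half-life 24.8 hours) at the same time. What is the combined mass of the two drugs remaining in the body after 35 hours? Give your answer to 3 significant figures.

355 mg

rimidine: 408 × (1/2)^(35/11.3) = 408 × (1/2)^3.0973 ≈ 47.672 mg.
praramab: 818 × (1/2)^(35/24.8) = 818 × (1/2)^1.4113 ≈ 307.55 mg.
Total = 47.672 + 307.55 ≈ 355.22 mg.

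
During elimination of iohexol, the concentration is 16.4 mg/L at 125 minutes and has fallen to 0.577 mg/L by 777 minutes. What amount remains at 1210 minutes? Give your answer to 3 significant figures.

0.0625 mg/L

Over Δt = 777 − 125 = 652 minutes, the level fell by a factor of 16.4/0.577 ≈ 28.423.
n = log₂(28.423) ≈ 4.829 half-lives, so t½ = 652/4.829 ≈ 135.02 minutes.
From t = 777 to t = 1210: 0.577 × (1/2)^((1210−777)/135.02) ≈ 0.062486 mg/L.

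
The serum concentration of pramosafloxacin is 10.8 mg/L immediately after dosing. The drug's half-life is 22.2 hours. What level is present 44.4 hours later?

Elapsed time is 2 half-lives (44.4/22.2).
Each half-life halves the amount: 10.8 × (1/2)^2 = 10.8/4 = 2.7 mg/L.

2.7 mg/L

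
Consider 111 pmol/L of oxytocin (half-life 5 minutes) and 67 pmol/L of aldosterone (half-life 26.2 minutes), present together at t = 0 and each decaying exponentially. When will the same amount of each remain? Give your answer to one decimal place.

Set 111·(1/2)^(t/5) = 67·(1/2)^(t/26.2).
Taking log₂: log₂(111/67) = t·(1/5 − 1/26.2).
log₂(1.6567) = 0.72833; 1/5 − 1/26.2 = 0.16183.
t = 0.72833 / 0.16183 ≈ 4.5005 minutes.

4.5 minutes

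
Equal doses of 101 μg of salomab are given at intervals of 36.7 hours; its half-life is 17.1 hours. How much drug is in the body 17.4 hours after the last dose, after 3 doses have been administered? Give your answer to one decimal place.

The 3 doses were given 90.8, 54.1, 17.4 hours ago.
Total = 101·(1/2)^(90.8/17.1) + 101·(1/2)^(54.1/17.1) + 101·(1/2)^(17.4/17.1)
      = 2.5461 + 11.27 + 49.89 ≈ 63.706 μg.

63.7 μg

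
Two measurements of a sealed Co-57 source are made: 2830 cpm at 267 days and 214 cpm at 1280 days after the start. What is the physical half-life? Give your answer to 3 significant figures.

272 days

Over Δt = 1280 − 267 = 1013 days, the level fell by a factor of 2830/214 ≈ 13.224.
n = log₂(13.224) ≈ 3.7251 half-lives, so t½ = 1013/3.7251 ≈ 271.94 days.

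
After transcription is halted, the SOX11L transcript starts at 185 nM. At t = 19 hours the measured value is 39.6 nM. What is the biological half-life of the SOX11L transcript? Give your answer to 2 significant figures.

A/A₀ = 39.6/185 ≈ 0.21405.
n = log₂(4.6717) ≈ 2.224 half-lives elapsed in 19 hours.
t½ = 19/2.224 ≈ 8.5433 hours.

8.5 hours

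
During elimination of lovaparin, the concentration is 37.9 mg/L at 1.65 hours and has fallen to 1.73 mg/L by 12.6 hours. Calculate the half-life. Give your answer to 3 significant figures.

Over Δt = 12.6 − 1.65 = 10.95 hours, the level fell by a factor of 37.9/1.73 ≈ 21.908.
n = log₂(21.908) ≈ 4.4534 half-lives, so t½ = 10.95/4.4534 ≈ 2.4588 hours.

2.46 hours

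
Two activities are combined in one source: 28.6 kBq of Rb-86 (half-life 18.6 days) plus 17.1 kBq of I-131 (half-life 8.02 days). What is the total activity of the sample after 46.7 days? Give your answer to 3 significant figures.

Rb-86: 28.6 × (1/2)^(46.7/18.6) = 28.6 × (1/2)^2.5108 ≈ 5.0183 kBq.
I-131: 17.1 × (1/2)^(46.7/8.02) = 17.1 × (1/2)^5.8229 ≈ 0.30208 kBq.
Total = 5.0183 + 0.30208 ≈ 5.3203 kBq.

5.32 kBq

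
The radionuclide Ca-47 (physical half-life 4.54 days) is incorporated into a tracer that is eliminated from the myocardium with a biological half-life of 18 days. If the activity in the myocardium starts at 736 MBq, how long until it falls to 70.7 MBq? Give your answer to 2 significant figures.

12 days

1/t_eff = 1/t_phys + 1/t_biol = 1/4.54 + 1/18 = 0.27582 per day.
t_eff = 4.54 × 18 / (4.54 + 18) ≈ 3.6256 days.
n = log₂(736/70.7) ≈ 3.3799; t = 3.3799 × 3.6256 ≈ 12.254 days.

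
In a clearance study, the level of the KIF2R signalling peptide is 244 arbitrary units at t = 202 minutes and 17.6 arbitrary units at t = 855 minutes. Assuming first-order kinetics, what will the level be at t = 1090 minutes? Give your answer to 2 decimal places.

6.83 arbitrary units

Over Δt = 855 − 202 = 653 minutes, the level fell by a factor of 244/17.6 ≈ 13.864.
n = log₂(13.864) ≈ 3.7932 half-lives, so t½ = 653/3.7932 ≈ 172.15 minutes.
From t = 855 to t = 1090: 17.6 × (1/2)^((1090−855)/172.15) ≈ 6.8325 arbitrary units.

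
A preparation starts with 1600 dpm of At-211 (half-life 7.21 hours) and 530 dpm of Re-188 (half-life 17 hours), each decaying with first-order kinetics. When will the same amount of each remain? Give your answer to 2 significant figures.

Set 1600·(1/2)^(t/7.21) = 530·(1/2)^(t/17).
Taking log₂: log₂(1600/530) = t·(1/7.21 − 1/17).
log₂(3.0189) = 1.594; 1/7.21 − 1/17 = 0.079873.
t = 1.594 / 0.079873 ≈ 19.957 hours.

20 hours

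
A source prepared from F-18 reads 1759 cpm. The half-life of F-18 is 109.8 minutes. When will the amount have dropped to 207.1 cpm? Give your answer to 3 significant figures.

339 minutes

Fraction remaining = 207.1/1759 ≈ 0.11774.
n = log₂(1759/207.1) = ln(8.4935)/ln 2 ≈ 3.0864 half-lives.
t = n × t½ = 3.0864 × 109.8 ≈ 338.88 minutes.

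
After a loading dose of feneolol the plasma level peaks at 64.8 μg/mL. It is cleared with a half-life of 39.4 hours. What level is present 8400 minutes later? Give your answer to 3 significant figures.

5.52 μg/mL

Convert the elapsed time: 8400 minutes = 140 hours.
Number of half-lives: n = 140/39.4 ≈ 3.5533.
Remaining = 64.8 × (1/2)^3.5533 = 64.8 × 0.085182 ≈ 5.5198 μg/mL.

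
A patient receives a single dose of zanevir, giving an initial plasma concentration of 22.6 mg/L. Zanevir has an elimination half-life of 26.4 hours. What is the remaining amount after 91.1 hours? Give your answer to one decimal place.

2.1 mg/L

Number of half-lives: n = 91.1/26.4 ≈ 3.4508.
Remaining = 22.6 × (1/2)^3.4508 = 22.6 × 0.091457 ≈ 2.0669 mg/L.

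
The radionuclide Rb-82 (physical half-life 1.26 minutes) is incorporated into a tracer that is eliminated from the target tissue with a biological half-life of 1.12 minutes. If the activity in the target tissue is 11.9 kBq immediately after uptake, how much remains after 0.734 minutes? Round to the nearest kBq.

1/t_eff = 1/t_phys + 1/t_biol = 1/1.26 + 1/1.12 = 1.6865 per minute.
t_eff = 1.26 × 1.12 / (1.26 + 1.12) ≈ 0.59294 minutes.
Remaining = 11.9 × (1/2)^(0.734/0.59294) = 11.9 × (1/2)^1.2379 ≈ 5.0455 kBq.

5 kBq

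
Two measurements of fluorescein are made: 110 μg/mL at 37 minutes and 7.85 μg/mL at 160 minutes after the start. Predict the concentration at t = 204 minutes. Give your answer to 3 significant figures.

3.05 μg/mL

Over Δt = 160 − 37 = 123 minutes, the level fell by a factor of 110/7.85 ≈ 14.013.
n = log₂(14.013) ≈ 3.8087 half-lives, so t½ = 123/3.8087 ≈ 32.295 minutes.
From t = 160 to t = 204: 7.85 × (1/2)^((204−160)/32.295) ≈ 3.053 μg/mL.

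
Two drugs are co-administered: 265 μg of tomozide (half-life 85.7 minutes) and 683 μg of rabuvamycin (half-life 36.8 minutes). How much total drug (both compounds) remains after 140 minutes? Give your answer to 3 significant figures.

tomozide: 265 × (1/2)^(140/85.7) = 265 × (1/2)^1.6336 ≈ 85.405 μg.
rabuvamycin: 683 × (1/2)^(140/36.8) = 683 × (1/2)^3.8043 ≈ 48.888 μg.
Total = 85.405 + 48.888 ≈ 134.29 μg.

134 μg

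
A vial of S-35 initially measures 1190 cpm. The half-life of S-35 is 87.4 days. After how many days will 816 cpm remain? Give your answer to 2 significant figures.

Fraction remaining = 816/1190 ≈ 0.68571.
n = log₂(1190/816) = ln(1.4583)/ln 2 ≈ 0.54432 half-lives.
t = n × t½ = 0.54432 × 87.4 ≈ 47.574 days.

48 days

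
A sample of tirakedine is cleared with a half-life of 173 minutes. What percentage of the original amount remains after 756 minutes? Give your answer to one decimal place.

4.8%

n = 756/173 ≈ 4.3699 half-lives.
Fraction remaining = (1/2)^4.3699 ≈ 0.048363, i.e. 4.8363%.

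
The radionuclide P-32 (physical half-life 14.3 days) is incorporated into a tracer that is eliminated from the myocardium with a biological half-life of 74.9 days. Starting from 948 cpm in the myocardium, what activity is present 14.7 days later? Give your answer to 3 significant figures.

1/t_eff = 1/t_phys + 1/t_biol = 1/14.3 + 1/74.9 = 0.083281 per day.
t_eff = 14.3 × 74.9 / (14.3 + 74.9) ≈ 12.008 days.
Remaining = 948 × (1/2)^(14.7/12.008) = 948 × (1/2)^1.2242 ≈ 405.77 cpm.

406 cpm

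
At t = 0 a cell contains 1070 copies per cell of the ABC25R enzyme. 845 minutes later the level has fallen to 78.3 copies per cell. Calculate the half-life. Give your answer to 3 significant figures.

A/A₀ = 78.3/1070 ≈ 0.073178.
n = log₂(13.665) ≈ 3.7725 half-lives elapsed in 845 minutes.
t½ = 845/3.7725 ≈ 223.99 minutes.

224 minutes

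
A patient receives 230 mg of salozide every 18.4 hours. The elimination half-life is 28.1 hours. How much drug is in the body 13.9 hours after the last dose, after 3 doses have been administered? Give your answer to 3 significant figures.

The 3 doses were given 50.7, 32.3, 13.9 hours ago.
Total = 230·(1/2)^(50.7/28.1) + 230·(1/2)^(32.3/28.1) + 230·(1/2)^(13.9/28.1)
      = 65.855 + 103.68 + 163.24 ≈ 332.77 mg.

333 mg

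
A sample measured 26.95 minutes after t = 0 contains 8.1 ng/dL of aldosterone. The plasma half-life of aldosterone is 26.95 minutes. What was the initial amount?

Number of half-lives elapsed: n = 26.95/26.95 ≈ 1.
A₀ = A × 2^n = 8.1 × 2^1 = 8.1 × 2 ≈ 16.2 ng/dL.

16.2 ng/dL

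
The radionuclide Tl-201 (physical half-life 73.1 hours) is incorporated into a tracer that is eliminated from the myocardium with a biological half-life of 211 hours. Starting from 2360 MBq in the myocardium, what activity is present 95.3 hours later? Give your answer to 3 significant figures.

699 MBq

1/t_eff = 1/t_phys + 1/t_biol = 1/73.1 + 1/211 = 0.018419 per hour.
t_eff = 73.1 × 211 / (73.1 + 211) ≈ 54.291 hours.
Remaining = 2360 × (1/2)^(95.3/54.291) = 2360 × (1/2)^1.7554 ≈ 699.03 MBq.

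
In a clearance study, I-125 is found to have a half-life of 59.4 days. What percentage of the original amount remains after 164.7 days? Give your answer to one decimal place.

n = 164.7/59.4 ≈ 2.7727 half-lives.
Fraction remaining = (1/2)^2.7727 ≈ 0.14633, i.e. 14.633%.

14.6%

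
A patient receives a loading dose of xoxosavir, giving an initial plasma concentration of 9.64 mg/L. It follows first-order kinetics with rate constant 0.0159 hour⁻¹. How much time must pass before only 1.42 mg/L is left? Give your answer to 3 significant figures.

t½ = ln 2 / λ = 0.69315 / 0.0159 ≈ 43.594 hours.
Fraction remaining = 1.42/9.64 ≈ 0.1473.
n = log₂(9.64/1.42) = ln(6.7887)/ln 2 ≈ 2.7631 half-lives.
t = n × t½ = 2.7631 × 43.594 ≈ 120.46 hours.

120 hours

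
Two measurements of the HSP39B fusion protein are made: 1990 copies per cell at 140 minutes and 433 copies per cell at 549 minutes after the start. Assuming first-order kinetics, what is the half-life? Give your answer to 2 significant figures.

190 minutes

Over Δt = 549 − 140 = 409 minutes, the level fell by a factor of 1990/433 ≈ 4.5958.
n = log₂(4.5958) ≈ 2.2003 half-lives, so t½ = 409/2.2003 ≈ 185.88 minutes.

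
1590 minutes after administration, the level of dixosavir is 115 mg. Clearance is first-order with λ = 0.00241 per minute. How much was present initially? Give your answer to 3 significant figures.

t½ = ln 2 / λ = 0.69315 / 0.00241 ≈ 287.61 minutes.
Number of half-lives elapsed: n = 1590/287.61 ≈ 5.5283.
A₀ = A × 2^n = 115 × 2^5.5283 = 115 × 46.15 ≈ 5307.3 mg.

5310 mg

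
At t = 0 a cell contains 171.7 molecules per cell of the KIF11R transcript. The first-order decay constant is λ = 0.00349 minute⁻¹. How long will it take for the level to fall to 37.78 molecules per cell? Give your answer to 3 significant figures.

434 minutes

t½ = ln 2 / λ = 0.69315 / 0.00349 ≈ 198.61 minutes.
Fraction remaining = 37.78/171.7 ≈ 0.22003.
n = log₂(171.7/37.78) = ln(4.5447)/ln 2 ≈ 2.1842 half-lives.
t = n × t½ = 2.1842 × 198.61 ≈ 433.8 minutes.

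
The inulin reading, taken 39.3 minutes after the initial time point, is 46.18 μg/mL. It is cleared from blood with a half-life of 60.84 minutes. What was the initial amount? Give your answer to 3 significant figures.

72.3 μg/mL

Number of half-lives elapsed: n = 39.3/60.84 ≈ 0.64596.
A₀ = A × 2^n = 46.18 × 2^0.64596 = 46.18 × 1.5648 ≈ 72.261 μg/mL.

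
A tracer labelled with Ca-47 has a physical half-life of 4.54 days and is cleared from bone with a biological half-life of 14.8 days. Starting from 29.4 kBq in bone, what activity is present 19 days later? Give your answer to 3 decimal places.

0.664 kBq

1/t_eff = 1/t_phys + 1/t_biol = 1/4.54 + 1/14.8 = 0.28783 per day.
t_eff = 4.54 × 14.8 / (4.54 + 14.8) ≈ 3.4743 days.
Remaining = 29.4 × (1/2)^(19/3.4743) = 29.4 × (1/2)^5.4688 ≈ 0.66385 kBq.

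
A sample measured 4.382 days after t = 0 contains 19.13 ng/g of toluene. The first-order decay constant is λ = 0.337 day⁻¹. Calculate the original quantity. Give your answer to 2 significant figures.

84 ng/g

t½ = ln 2 / λ = 0.69315 / 0.337 ≈ 2.0568 days.
Number of half-lives elapsed: n = 4.382/2.0568 ≈ 2.1305.
A₀ = A × 2^n = 19.13 × 2^2.1305 = 19.13 × 4.3786 ≈ 83.763 ng/g.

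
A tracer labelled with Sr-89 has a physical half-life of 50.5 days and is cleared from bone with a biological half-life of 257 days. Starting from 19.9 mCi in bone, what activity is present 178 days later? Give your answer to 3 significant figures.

1.07 mCi

1/t_eff = 1/t_phys + 1/t_biol = 1/50.5 + 1/257 = 0.023693 per day.
t_eff = 50.5 × 257 / (50.5 + 257) ≈ 42.207 days.
Remaining = 19.9 × (1/2)^(178/42.207) = 19.9 × (1/2)^4.2174 ≈ 1.0698 mCi.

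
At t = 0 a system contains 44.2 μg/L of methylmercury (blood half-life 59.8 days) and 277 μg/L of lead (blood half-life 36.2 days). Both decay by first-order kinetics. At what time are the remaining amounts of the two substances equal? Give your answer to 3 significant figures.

Set 44.2·(1/2)^(t/59.8) = 277·(1/2)^(t/36.2).
Taking log₂: log₂(44.2/277) = t·(1/59.8 − 1/36.2).
log₂(0.15957) = -2.6478; 1/59.8 − 1/36.2 = -0.010902.
t = -2.6478 / -0.010902 ≈ 242.87 days.

243 days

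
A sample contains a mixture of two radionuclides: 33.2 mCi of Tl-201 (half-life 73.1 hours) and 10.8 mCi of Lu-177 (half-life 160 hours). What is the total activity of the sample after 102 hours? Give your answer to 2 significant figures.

20 mCi

Tl-201: 33.2 × (1/2)^(102/73.1) = 33.2 × (1/2)^1.3953 ≈ 12.621 mCi.
Lu-177: 10.8 × (1/2)^(102/160) = 10.8 × (1/2)^0.6375 ≈ 6.9425 mCi.
Total = 12.621 + 6.9425 ≈ 19.564 mCi.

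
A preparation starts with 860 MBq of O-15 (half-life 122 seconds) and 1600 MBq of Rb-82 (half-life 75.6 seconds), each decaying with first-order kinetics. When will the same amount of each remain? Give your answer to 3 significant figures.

178 seconds

Set 860·(1/2)^(t/122) = 1600·(1/2)^(t/75.6).
Taking log₂: log₂(860/1600) = t·(1/122 − 1/75.6).
log₂(0.5375) = -0.89566; 1/122 − 1/75.6 = -0.0050308.
t = -0.89566 / -0.0050308 ≈ 178.04 seconds.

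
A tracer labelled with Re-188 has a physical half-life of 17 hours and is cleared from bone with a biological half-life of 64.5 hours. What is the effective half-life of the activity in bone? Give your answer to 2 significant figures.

13 hours

1/t_eff = 1/t_phys + 1/t_biol = 1/17 + 1/64.5 = 0.074327 per hour.
t_eff = 17 × 64.5 / (17 + 64.5) ≈ 13.454 hours.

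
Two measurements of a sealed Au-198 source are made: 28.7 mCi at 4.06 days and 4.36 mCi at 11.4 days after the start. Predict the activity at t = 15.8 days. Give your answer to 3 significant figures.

Over Δt = 11.4 − 4.06 = 7.34 days, the level fell by a factor of 28.7/4.36 ≈ 6.5826.
n = log₂(6.5826) ≈ 2.7187 half-lives, so t½ = 7.34/2.7187 ≈ 2.6999 days.
From t = 11.4 to t = 15.8: 4.36 × (1/2)^((15.8−11.4)/2.6999) ≈ 1.4089 mCi.

1.41 mCi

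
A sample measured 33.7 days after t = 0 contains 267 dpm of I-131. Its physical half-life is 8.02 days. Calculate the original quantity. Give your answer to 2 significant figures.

4900 dpm

Number of half-lives elapsed: n = 33.7/8.02 ≈ 4.202.
A₀ = A × 2^n = 267 × 2^4.202 = 267 × 18.405 ≈ 4914 dpm.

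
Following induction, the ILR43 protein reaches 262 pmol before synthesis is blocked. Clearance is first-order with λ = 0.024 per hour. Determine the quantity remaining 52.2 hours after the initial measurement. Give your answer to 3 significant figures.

74.9 pmol

t½ = ln 2 / λ = 0.69315 / 0.024 ≈ 28.881 hours.
Number of half-lives: n = 52.2/28.881 ≈ 1.8074.
Remaining = 262 × (1/2)^1.8074 = 262 × 0.2857 ≈ 74.854 pmol.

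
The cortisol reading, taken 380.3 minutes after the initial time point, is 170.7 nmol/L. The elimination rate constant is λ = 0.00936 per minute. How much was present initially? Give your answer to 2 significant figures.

6000 nmol/L

t½ = ln 2 / λ = 0.69315 / 0.00936 ≈ 74.054 minutes.
Number of half-lives elapsed: n = 380.3/74.054 ≈ 5.1354.
A₀ = A × 2^n = 170.7 × 2^5.1354 = 170.7 × 35.149 ≈ 6000 nmol/L.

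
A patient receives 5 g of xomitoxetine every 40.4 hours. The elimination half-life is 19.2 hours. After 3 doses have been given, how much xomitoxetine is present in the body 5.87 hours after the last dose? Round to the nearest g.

The 3 doses were given 86.67, 46.27, 5.87 hours ago.
Total = 5·(1/2)^(86.67/19.2) + 5·(1/2)^(46.27/19.2) + 5·(1/2)^(5.87/19.2)
      = 0.21883 + 0.94085 + 4.0452 ≈ 5.2048 g.

5 g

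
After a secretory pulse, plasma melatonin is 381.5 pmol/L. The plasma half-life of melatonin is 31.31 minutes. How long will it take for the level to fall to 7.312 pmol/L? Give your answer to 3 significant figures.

Fraction remaining = 7.312/381.5 ≈ 0.019166.
n = log₂(381.5/7.312) = ln(52.175)/ln 2 ≈ 5.7053 half-lives.
t = n × t½ = 5.7053 × 31.31 ≈ 178.63 minutes.

179 minutes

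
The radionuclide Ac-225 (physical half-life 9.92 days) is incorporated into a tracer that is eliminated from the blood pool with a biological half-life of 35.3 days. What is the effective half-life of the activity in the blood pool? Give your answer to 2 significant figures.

7.7 days

1/t_eff = 1/t_phys + 1/t_biol = 1/9.92 + 1/35.3 = 0.12914 per day.
t_eff = 9.92 × 35.3 / (9.92 + 35.3) ≈ 7.7438 days.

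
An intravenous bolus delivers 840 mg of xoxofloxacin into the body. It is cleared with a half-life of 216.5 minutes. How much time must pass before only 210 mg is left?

433 minutes

210/840 = 1/4, so 2 half-lives have elapsed.
t = 2 × 216.5 = 433 minutes.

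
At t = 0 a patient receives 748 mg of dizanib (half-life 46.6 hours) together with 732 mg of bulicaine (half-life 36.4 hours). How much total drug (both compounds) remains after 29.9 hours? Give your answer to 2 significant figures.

dizanib: 748 × (1/2)^(29.9/46.6) = 748 × (1/2)^0.64163 ≈ 479.46 mg.
bulicaine: 732 × (1/2)^(29.9/36.4) = 732 × (1/2)^0.82143 ≈ 414.23 mg.
Total = 479.46 + 414.23 ≈ 893.68 mg.

890 mg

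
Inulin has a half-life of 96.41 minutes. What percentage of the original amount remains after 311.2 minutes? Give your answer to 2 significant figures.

11%

n = 311.2/96.41 ≈ 3.2279 half-lives.
Fraction remaining = (1/2)^3.2279 ≈ 0.10674, i.e. 10.674%.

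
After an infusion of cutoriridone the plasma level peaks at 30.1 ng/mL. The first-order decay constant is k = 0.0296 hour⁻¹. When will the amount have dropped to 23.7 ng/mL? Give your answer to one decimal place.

t½ = ln 2 / k = 0.69315 / 0.0296 ≈ 23.417 hours.
Fraction remaining = 23.7/30.1 ≈ 0.78738.
n = log₂(30.1/23.7) = ln(1.27)/ln 2 ≈ 0.34488 half-lives.
t = n × t½ = 0.34488 × 23.417 ≈ 8.076 hours.

8.1 hours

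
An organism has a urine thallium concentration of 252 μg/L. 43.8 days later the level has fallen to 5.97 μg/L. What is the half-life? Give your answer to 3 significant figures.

A/A₀ = 5.97/252 ≈ 0.02369.
n = log₂(42.211) ≈ 5.3995 half-lives elapsed in 43.8 days.
t½ = 43.8/5.3995 ≈ 8.1118 days.

8.11 days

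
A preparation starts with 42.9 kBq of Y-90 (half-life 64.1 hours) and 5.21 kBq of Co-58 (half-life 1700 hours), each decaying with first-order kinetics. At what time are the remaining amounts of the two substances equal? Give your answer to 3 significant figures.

203 hours

Set 42.9·(1/2)^(t/64.1) = 5.21·(1/2)^(t/1700).
Taking log₂: log₂(42.9/5.21) = t·(1/64.1 − 1/1700).
log₂(8.2342) = 3.0416; 1/64.1 − 1/1700 = 0.015012.
t = 3.0416 / 0.015012 ≈ 202.61 hours.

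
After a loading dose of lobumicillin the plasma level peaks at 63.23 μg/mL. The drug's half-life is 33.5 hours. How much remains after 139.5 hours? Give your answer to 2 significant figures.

Number of half-lives: n = 139.5/33.5 ≈ 4.1642.
Remaining = 63.23 × (1/2)^4.1642 = 63.23 × 0.055777 ≈ 3.5268 μg/mL.

3.5 μg/mL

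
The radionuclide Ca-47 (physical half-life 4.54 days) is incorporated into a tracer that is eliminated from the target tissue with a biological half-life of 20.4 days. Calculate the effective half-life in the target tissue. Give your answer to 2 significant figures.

1/t_eff = 1/t_phys + 1/t_biol = 1/4.54 + 1/20.4 = 0.26928 per day.
t_eff = 4.54 × 20.4 / (4.54 + 20.4) ≈ 3.7136 days.

3.7 days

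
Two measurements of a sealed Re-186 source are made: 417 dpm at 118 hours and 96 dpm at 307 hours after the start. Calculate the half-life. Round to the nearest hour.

Over Δt = 307 − 118 = 189 hours, the level fell by a factor of 417/96 ≈ 4.3438.
n = log₂(4.3438) ≈ 2.1189 half-lives, so t½ = 189/2.1189 ≈ 89.195 hours.

89 hours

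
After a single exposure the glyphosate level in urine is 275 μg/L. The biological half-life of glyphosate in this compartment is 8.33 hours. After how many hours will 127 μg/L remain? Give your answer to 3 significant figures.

Fraction remaining = 127/275 ≈ 0.46182.
n = log₂(275/127) = ln(2.1654)/ln 2 ≈ 1.1146 half-lives.
t = n × t½ = 1.1146 × 8.33 ≈ 9.2846 hours.

9.28 hours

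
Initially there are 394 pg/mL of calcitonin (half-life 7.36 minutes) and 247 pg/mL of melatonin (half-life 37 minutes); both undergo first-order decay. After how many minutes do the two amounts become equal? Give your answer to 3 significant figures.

Set 394·(1/2)^(t/7.36) = 247·(1/2)^(t/37).
Taking log₂: log₂(394/247) = t·(1/7.36 − 1/37).
log₂(1.5951) = 0.67368; 1/7.36 − 1/37 = 0.10884.
t = 0.67368 / 0.10884 ≈ 6.1895 minutes.

6.19 minutes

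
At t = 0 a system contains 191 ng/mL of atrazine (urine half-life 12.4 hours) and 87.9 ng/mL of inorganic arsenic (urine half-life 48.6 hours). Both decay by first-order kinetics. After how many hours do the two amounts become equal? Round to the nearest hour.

Set 191·(1/2)^(t/12.4) = 87.9·(1/2)^(t/48.6).
Taking log₂: log₂(191/87.9) = t·(1/12.4 − 1/48.6).
log₂(2.1729) = 1.1196; 1/12.4 − 1/48.6 = 0.060069.
t = 1.1196 / 0.060069 ≈ 18.639 hours.

19 hours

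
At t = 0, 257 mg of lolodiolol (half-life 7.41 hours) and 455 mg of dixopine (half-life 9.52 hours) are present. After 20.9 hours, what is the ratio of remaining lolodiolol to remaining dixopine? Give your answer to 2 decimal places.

0.37

lolodiolol: 257 × (1/2)^(20.9/7.41) = 257 × (1/2)^2.8205 ≈ 36.381 mg.
dixopine: 455 × (1/2)^(20.9/9.52) = 455 × (1/2)^2.1954 ≈ 99.343 mg.
Ratio ≈ 36.381 / 99.343 ≈ 0.36622.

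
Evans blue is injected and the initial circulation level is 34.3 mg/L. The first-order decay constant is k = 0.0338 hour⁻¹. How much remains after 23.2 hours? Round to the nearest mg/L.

16 mg/L

t½ = ln 2 / k = 0.69315 / 0.0338 ≈ 20.507 hours.
Number of half-lives: n = 23.2/20.507 ≈ 1.1313.
Remaining = 34.3 × (1/2)^1.1313 = 34.3 × 0.4565 ≈ 15.658 mg/L.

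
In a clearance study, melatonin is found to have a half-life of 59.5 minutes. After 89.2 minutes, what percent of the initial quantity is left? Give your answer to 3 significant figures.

35.4%

n = 89.2/59.5 ≈ 1.4992 half-lives.
Fraction remaining = (1/2)^1.4992 ≈ 0.35376, i.e. 35.376%.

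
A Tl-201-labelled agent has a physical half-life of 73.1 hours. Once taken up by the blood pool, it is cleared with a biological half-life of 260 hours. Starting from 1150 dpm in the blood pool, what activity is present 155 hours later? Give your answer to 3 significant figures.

175 dpm

1/t_eff = 1/t_phys + 1/t_biol = 1/73.1 + 1/260 = 0.017526 per hour.
t_eff = 73.1 × 260 / (73.1 + 260) ≈ 57.058 hours.
Remaining = 1150 × (1/2)^(155/57.058) = 1150 × (1/2)^2.7165 ≈ 174.96 dpm.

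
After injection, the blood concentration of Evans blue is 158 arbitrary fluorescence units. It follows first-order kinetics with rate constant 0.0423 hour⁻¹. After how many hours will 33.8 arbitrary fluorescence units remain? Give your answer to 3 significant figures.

36.5 hours

t½ = ln 2 / λ = 0.69315 / 0.0423 ≈ 16.386 hours.
Fraction remaining = 33.8/158 ≈ 0.21392.
n = log₂(158/33.8) = ln(4.6746)/ln 2 ≈ 2.2248 half-lives.
t = n × t½ = 2.2248 × 16.386 ≈ 36.457 hours.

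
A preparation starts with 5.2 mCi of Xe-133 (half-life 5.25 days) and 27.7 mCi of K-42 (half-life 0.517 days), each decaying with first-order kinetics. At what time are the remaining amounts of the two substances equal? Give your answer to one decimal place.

Set 5.2·(1/2)^(t/5.25) = 27.7·(1/2)^(t/0.517).
Taking log₂: log₂(5.2/27.7) = t·(1/5.25 − 1/0.517).
log₂(0.18773) = -2.4133; 1/5.25 − 1/0.517 = -1.7438.
t = -2.4133 / -1.7438 ≈ 1.384 days.

1.4 days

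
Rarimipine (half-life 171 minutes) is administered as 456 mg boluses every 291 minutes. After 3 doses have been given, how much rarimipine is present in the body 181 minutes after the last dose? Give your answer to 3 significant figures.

307 mg

The 3 doses were given 763, 472, 181 minutes ago.
Total = 456·(1/2)^(763/171) + 456·(1/2)^(472/171) + 456·(1/2)^(181/171)
      = 20.691 + 67.306 + 218.94 ≈ 306.94 mg.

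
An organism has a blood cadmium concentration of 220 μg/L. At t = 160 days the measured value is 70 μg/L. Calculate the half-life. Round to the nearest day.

97 days

A/A₀ = 70/220 ≈ 0.31818.
n = log₂(3.1429) ≈ 1.6521 half-lives elapsed in 160 days.
t½ = 160/1.6521 ≈ 96.848 days.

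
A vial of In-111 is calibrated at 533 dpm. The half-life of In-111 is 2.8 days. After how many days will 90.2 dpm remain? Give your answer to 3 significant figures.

7.18 days

Fraction remaining = 90.2/533 ≈ 0.16923.
n = log₂(533/90.2) = ln(5.9091)/ln 2 ≈ 2.5629 half-lives.
t = n × t½ = 2.5629 × 2.8 ≈ 7.1762 days.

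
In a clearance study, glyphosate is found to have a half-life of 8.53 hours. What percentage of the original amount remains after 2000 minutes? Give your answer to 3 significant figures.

2000 minutes = 33.3333 hours.
n = 33.3333/8.53 ≈ 3.9078 half-lives.
Fraction remaining = (1/2)^3.9078 ≈ 0.066626, i.e. 6.6626%.

6.66%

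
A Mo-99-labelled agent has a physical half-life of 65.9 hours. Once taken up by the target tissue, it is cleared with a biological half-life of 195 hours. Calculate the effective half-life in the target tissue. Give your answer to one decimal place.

49.3 hours

1/t_eff = 1/t_phys + 1/t_biol = 1/65.9 + 1/195 = 0.020303 per hour.
t_eff = 65.9 × 195 / (65.9 + 195) ≈ 49.255 hours.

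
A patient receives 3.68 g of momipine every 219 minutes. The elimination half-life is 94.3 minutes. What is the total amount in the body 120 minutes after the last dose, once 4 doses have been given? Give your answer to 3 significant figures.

The 4 doses were given 777, 558, 339, 120 minutes ago.
Total = 3.68·(1/2)^(777/94.3) + 3.68·(1/2)^(558/94.3) + 3.68·(1/2)^(339/94.3) + 3.68·(1/2)^(120/94.3)
      = 0.012175 + 0.060893 + 0.30456 + 1.5233 ≈ 1.9009 g.

1.90 g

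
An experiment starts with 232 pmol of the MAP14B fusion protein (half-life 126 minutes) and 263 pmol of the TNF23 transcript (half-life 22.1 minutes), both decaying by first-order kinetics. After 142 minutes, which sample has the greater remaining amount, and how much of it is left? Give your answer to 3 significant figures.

MAP14B fusion protein, 106 pmol

MAP14B fusion protein: 232 × (1/2)^1.127 ≈ 106.23 pmol.
TNF23 transcript: 263 × (1/2)^6.4253 ≈ 3.0601 pmol.
MAP14B fusion protein has more remaining, at ≈ 106.23 pmol.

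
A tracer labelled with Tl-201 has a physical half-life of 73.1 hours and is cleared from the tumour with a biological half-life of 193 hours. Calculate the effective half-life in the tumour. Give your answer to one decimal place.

1/t_eff = 1/t_phys + 1/t_biol = 1/73.1 + 1/193 = 0.018861 per hour.
t_eff = 73.1 × 193 / (73.1 + 193) ≈ 53.019 hours.

53.0 hours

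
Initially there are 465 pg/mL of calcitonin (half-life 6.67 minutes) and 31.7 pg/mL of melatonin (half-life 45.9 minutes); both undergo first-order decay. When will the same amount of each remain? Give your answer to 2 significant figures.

30 minutes

Set 465·(1/2)^(t/6.67) = 31.7·(1/2)^(t/45.9).
Taking log₂: log₂(465/31.7) = t·(1/6.67 − 1/45.9).
log₂(14.669) = 3.8747; 1/6.67 − 1/45.9 = 0.12814.
t = 3.8747 / 0.12814 ≈ 30.238 minutes.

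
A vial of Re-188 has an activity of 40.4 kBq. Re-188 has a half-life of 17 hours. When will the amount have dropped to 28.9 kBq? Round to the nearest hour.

8 hours

Fraction remaining = 28.9/40.4 ≈ 0.71535.
n = log₂(40.4/28.9) = ln(1.3979)/ln 2 ≈ 0.48329 half-lives.
t = n × t½ = 0.48329 × 17 ≈ 8.2159 hours.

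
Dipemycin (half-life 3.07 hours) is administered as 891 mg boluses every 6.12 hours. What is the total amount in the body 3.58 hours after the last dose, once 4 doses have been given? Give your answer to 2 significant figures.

530 mg

The 4 doses were given 21.94, 15.82, 9.7, 3.58 hours ago.
Total = 891·(1/2)^(21.94/3.07) + 891·(1/2)^(15.82/3.07) + 891·(1/2)^(9.7/3.07) + 891·(1/2)^(3.58/3.07)
      = 6.2884 + 25.04 + 99.71 + 397.04 ≈ 528.08 mg.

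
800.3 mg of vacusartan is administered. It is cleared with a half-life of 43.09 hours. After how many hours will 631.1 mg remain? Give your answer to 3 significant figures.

14.8 hours

Fraction remaining = 631.1/800.3 ≈ 0.78858.
n = log₂(800.3/631.1) = ln(1.2681)/ln 2 ≈ 0.34267 half-lives.
t = n × t½ = 0.34267 × 43.09 ≈ 14.766 hours.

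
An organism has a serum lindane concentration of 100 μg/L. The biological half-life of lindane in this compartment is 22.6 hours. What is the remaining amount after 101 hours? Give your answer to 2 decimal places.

4.52 μg/L

Number of half-lives: n = 101/22.6 ≈ 4.469.
Remaining = 100 × (1/2)^4.469 = 100 × 0.045153 ≈ 4.5153 μg/L.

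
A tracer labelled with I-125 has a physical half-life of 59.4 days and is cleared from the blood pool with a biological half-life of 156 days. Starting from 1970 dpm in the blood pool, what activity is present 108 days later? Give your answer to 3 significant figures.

1/t_eff = 1/t_phys + 1/t_biol = 1/59.4 + 1/156 = 0.023245 per day.
t_eff = 59.4 × 156 / (59.4 + 156) ≈ 43.019 days.
Remaining = 1970 × (1/2)^(108/43.019) = 1970 × (1/2)^2.5105 ≈ 345.73 dpm.

346 dpm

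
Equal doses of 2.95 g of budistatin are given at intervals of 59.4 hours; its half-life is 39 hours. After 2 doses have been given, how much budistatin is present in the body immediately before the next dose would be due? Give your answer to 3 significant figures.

The 2 doses were given 118.8, 59.4 hours ago.
Total = 2.95·(1/2)^(118.8/39) + 2.95·(1/2)^(59.4/39)
      = 0.35714 + 1.0264 ≈ 1.3836 g.

1.38 g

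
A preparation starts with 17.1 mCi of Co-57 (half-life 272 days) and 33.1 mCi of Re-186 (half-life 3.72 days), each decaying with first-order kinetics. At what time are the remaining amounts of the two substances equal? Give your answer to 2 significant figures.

3.6 days

Set 17.1·(1/2)^(t/272) = 33.1·(1/2)^(t/3.72).
Taking log₂: log₂(17.1/33.1) = t·(1/272 − 1/3.72).
log₂(0.51662) = -0.95283; 1/272 − 1/3.72 = -0.26514.
t = -0.95283 / -0.26514 ≈ 3.5937 days.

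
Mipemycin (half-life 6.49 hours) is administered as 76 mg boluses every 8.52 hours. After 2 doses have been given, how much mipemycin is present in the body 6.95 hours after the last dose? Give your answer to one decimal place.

The 2 doses were given 15.47, 6.95 hours ago.
Total = 76·(1/2)^(15.47/6.49) + 76·(1/2)^(6.95/6.49)
      = 14.563 + 36.178 ≈ 50.741 mg.

50.7 mg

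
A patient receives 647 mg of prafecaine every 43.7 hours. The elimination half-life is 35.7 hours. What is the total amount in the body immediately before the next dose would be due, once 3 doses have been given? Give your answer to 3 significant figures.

446 mg

The 3 doses were given 131.1, 87.4, 43.7 hours ago.
Total = 647·(1/2)^(131.1/35.7) + 647·(1/2)^(87.4/35.7) + 647·(1/2)^(43.7/35.7)
      = 50.751 + 118.56 + 276.96 ≈ 446.27 mg.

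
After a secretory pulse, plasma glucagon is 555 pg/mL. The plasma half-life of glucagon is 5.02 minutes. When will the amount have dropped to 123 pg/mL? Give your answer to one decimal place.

Fraction remaining = 123/555 ≈ 0.22162.
n = log₂(555/123) = ln(4.5122)/ln 2 ≈ 2.1738 half-lives.
t = n × t½ = 2.1738 × 5.02 ≈ 10.913 minutes.

10.9 minutes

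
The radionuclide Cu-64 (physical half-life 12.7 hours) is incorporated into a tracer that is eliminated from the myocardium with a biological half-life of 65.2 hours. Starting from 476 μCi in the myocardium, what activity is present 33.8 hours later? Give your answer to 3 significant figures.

1/t_eff = 1/t_phys + 1/t_biol = 1/12.7 + 1/65.2 = 0.094078 per hour.
t_eff = 12.7 × 65.2 / (12.7 + 65.2) ≈ 10.63 hours.
Remaining = 476 × (1/2)^(33.8/10.63) = 476 × (1/2)^3.1798 ≈ 52.527 μCi.

52.5 μCi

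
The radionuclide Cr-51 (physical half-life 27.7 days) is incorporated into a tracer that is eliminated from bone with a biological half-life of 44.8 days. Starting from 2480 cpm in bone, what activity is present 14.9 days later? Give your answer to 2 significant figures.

1/t_eff = 1/t_phys + 1/t_biol = 1/27.7 + 1/44.8 = 0.058423 per day.
t_eff = 27.7 × 44.8 / (27.7 + 44.8) ≈ 17.117 days.
Remaining = 2480 × (1/2)^(14.9/17.117) = 2480 × (1/2)^0.8705 ≈ 1356.5 cpm.

1400 cpm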